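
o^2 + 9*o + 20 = (o + 4)*(o + 5)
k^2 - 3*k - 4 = (k - 4)*(k + 1)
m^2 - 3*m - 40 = (m - 8)*(m + 5)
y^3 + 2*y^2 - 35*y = y*(y - 5)*(y + 7)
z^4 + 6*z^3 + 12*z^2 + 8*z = z*(z + 2)^3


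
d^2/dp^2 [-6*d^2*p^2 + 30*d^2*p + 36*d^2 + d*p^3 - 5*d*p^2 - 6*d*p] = 2*d*(-6*d + 3*p - 5)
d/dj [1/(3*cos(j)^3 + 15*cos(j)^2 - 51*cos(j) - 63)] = (3*cos(j)^2 + 10*cos(j) - 17)*sin(j)/(3*(cos(j)^3 + 5*cos(j)^2 - 17*cos(j) - 21)^2)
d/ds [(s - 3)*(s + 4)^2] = (s + 4)*(3*s - 2)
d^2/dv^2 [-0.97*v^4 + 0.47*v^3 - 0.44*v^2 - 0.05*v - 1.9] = -11.64*v^2 + 2.82*v - 0.88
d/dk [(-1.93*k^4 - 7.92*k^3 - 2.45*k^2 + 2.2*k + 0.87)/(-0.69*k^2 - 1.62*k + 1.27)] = (2.6634*k^5 + 14.8446*k^4 + 15.8564*k^3 - 24.6882*k^2 - 5.0224*k + 4.2034)/(0.4761*k^4 + 2.2356*k^3 + 0.871800000000001*k^2 - 4.1148*k + 1.6129)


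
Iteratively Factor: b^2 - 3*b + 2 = (b - 2)*(b - 1)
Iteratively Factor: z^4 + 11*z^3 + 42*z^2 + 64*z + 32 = (z + 2)*(z^3 + 9*z^2 + 24*z + 16) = (z + 2)*(z + 4)*(z^2 + 5*z + 4) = (z + 1)*(z + 2)*(z + 4)*(z + 4)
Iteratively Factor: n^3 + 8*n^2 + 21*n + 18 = (n + 3)*(n^2 + 5*n + 6) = (n + 3)^2*(n + 2)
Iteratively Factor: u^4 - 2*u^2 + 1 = (u - 1)*(u^3 + u^2 - u - 1) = (u - 1)*(u + 1)*(u^2 - 1) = (u - 1)^2*(u + 1)*(u + 1)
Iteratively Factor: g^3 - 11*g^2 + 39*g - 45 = (g - 3)*(g^2 - 8*g + 15) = (g - 3)^2*(g - 5)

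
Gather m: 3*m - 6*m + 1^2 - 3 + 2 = -3*m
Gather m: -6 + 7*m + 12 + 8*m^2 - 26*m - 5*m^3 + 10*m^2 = -5*m^3 + 18*m^2 - 19*m + 6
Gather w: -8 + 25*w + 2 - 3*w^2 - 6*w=-3*w^2 + 19*w - 6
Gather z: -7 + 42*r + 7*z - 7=42*r + 7*z - 14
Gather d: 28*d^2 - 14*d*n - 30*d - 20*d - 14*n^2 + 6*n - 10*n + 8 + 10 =28*d^2 + d*(-14*n - 50) - 14*n^2 - 4*n + 18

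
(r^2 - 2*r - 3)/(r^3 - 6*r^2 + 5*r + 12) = 1/(r - 4)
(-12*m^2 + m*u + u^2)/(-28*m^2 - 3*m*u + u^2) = (-3*m + u)/(-7*m + u)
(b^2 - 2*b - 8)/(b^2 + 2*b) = (b - 4)/b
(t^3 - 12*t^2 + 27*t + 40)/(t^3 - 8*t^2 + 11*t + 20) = (t - 8)/(t - 4)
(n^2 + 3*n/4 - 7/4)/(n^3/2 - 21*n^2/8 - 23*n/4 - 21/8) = 2*(-4*n^2 - 3*n + 7)/(-4*n^3 + 21*n^2 + 46*n + 21)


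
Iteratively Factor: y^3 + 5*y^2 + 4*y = (y + 4)*(y^2 + y) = y*(y + 4)*(y + 1)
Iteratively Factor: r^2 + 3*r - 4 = (r + 4)*(r - 1)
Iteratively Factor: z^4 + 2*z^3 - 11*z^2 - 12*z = (z + 4)*(z^3 - 2*z^2 - 3*z) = z*(z + 4)*(z^2 - 2*z - 3) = z*(z + 1)*(z + 4)*(z - 3)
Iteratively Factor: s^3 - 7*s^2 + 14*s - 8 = (s - 4)*(s^2 - 3*s + 2) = (s - 4)*(s - 1)*(s - 2)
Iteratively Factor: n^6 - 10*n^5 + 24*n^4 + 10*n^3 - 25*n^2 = (n)*(n^5 - 10*n^4 + 24*n^3 + 10*n^2 - 25*n) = n*(n - 5)*(n^4 - 5*n^3 - n^2 + 5*n) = n*(n - 5)*(n + 1)*(n^3 - 6*n^2 + 5*n) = n*(n - 5)*(n - 1)*(n + 1)*(n^2 - 5*n) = n*(n - 5)^2*(n - 1)*(n + 1)*(n)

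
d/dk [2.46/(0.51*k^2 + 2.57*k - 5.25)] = (-2.5092*k - 6.3222)/(0.51*k^2 + 2.57*k - 5.25)^2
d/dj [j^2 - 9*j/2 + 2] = 2*j - 9/2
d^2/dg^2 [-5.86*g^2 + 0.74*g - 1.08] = -11.7200000000000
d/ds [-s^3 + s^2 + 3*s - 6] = -3*s^2 + 2*s + 3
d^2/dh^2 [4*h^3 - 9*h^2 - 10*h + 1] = 24*h - 18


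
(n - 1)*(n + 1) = n^2 - 1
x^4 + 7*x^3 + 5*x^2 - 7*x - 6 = (x - 1)*(x + 1)^2*(x + 6)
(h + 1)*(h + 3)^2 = h^3 + 7*h^2 + 15*h + 9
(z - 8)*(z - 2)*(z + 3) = z^3 - 7*z^2 - 14*z + 48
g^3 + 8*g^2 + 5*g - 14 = (g - 1)*(g + 2)*(g + 7)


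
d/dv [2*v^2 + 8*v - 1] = 4*v + 8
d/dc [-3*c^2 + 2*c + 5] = 2 - 6*c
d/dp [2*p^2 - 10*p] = 4*p - 10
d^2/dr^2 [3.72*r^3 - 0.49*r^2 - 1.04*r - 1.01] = 22.32*r - 0.98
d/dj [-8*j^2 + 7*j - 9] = 7 - 16*j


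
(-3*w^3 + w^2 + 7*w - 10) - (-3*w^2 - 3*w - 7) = -3*w^3 + 4*w^2 + 10*w - 3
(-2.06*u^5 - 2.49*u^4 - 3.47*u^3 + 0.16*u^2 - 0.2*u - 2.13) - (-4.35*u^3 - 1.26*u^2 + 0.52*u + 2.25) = -2.06*u^5 - 2.49*u^4 + 0.879999999999999*u^3 + 1.42*u^2 - 0.72*u - 4.38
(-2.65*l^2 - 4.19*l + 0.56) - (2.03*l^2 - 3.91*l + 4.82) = -4.68*l^2 - 0.28*l - 4.26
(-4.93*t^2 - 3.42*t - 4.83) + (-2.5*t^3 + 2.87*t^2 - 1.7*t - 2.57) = -2.5*t^3 - 2.06*t^2 - 5.12*t - 7.4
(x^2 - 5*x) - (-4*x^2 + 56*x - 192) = 5*x^2 - 61*x + 192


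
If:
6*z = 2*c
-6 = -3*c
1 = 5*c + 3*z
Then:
No Solution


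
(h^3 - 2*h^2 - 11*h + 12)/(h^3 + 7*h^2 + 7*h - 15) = (h - 4)/(h + 5)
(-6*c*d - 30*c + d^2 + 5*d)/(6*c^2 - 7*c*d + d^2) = (-d - 5)/(c - d)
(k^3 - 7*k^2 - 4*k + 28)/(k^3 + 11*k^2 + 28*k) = (k^3 - 7*k^2 - 4*k + 28)/(k*(k^2 + 11*k + 28))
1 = 1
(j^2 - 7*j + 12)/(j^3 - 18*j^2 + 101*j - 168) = (j - 4)/(j^2 - 15*j + 56)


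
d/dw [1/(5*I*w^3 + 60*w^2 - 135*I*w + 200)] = 3*(-I*w^2 - 8*w + 9*I)/(5*(I*w^3 + 12*w^2 - 27*I*w + 40)^2)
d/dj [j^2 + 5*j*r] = 2*j + 5*r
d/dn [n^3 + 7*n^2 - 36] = n*(3*n + 14)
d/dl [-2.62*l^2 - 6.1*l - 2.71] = -5.24*l - 6.1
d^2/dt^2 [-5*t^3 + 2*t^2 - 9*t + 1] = 4 - 30*t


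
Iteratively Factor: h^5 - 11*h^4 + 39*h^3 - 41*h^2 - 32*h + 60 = (h - 5)*(h^4 - 6*h^3 + 9*h^2 + 4*h - 12) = (h - 5)*(h - 2)*(h^3 - 4*h^2 + h + 6) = (h - 5)*(h - 3)*(h - 2)*(h^2 - h - 2) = (h - 5)*(h - 3)*(h - 2)*(h + 1)*(h - 2)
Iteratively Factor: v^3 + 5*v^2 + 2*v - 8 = (v + 2)*(v^2 + 3*v - 4) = (v - 1)*(v + 2)*(v + 4)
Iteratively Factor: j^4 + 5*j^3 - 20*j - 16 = (j + 4)*(j^3 + j^2 - 4*j - 4) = (j - 2)*(j + 4)*(j^2 + 3*j + 2) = (j - 2)*(j + 1)*(j + 4)*(j + 2)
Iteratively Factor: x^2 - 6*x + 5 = (x - 5)*(x - 1)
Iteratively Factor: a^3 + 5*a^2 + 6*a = (a)*(a^2 + 5*a + 6) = a*(a + 2)*(a + 3)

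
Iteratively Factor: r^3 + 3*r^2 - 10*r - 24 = (r + 2)*(r^2 + r - 12) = (r + 2)*(r + 4)*(r - 3)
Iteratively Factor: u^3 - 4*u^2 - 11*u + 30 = (u + 3)*(u^2 - 7*u + 10) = (u - 5)*(u + 3)*(u - 2)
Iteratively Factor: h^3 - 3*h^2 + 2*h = (h - 2)*(h^2 - h) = (h - 2)*(h - 1)*(h)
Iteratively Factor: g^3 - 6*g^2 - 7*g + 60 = (g - 4)*(g^2 - 2*g - 15) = (g - 5)*(g - 4)*(g + 3)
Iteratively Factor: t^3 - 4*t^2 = (t)*(t^2 - 4*t) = t*(t - 4)*(t)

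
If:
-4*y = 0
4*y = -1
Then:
No Solution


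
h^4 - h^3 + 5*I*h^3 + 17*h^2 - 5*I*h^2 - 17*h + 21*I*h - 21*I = (h - 1)*(h - 3*I)*(h + I)*(h + 7*I)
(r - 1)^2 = r^2 - 2*r + 1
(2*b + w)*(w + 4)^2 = 2*b*w^2 + 16*b*w + 32*b + w^3 + 8*w^2 + 16*w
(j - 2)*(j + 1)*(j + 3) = j^3 + 2*j^2 - 5*j - 6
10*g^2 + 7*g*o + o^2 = (2*g + o)*(5*g + o)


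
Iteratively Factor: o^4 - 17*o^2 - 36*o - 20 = (o + 2)*(o^3 - 2*o^2 - 13*o - 10) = (o - 5)*(o + 2)*(o^2 + 3*o + 2) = (o - 5)*(o + 1)*(o + 2)*(o + 2)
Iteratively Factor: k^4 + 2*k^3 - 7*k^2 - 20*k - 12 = (k + 2)*(k^3 - 7*k - 6) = (k - 3)*(k + 2)*(k^2 + 3*k + 2) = (k - 3)*(k + 1)*(k + 2)*(k + 2)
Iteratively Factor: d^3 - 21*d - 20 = (d - 5)*(d^2 + 5*d + 4) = (d - 5)*(d + 1)*(d + 4)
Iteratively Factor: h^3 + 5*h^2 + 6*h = (h + 3)*(h^2 + 2*h) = (h + 2)*(h + 3)*(h)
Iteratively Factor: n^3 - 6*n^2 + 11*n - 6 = (n - 1)*(n^2 - 5*n + 6) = (n - 2)*(n - 1)*(n - 3)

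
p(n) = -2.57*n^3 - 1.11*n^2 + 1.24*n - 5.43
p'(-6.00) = -263.00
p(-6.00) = 502.29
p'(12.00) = -1135.64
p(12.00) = -4591.35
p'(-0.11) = 1.39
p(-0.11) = -5.58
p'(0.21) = 0.43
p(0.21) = -5.24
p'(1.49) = -19.18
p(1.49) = -14.55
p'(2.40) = -48.50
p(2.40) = -44.38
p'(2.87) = -68.64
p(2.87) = -71.77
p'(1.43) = -17.70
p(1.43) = -13.44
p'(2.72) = -61.84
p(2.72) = -61.99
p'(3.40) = -95.44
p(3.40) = -115.06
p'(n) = -7.71*n^2 - 2.22*n + 1.24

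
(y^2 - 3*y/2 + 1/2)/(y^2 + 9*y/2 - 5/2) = (y - 1)/(y + 5)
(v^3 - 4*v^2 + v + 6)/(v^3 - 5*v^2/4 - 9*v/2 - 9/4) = 4*(v - 2)/(4*v + 3)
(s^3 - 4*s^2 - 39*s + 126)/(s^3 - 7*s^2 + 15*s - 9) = (s^2 - s - 42)/(s^2 - 4*s + 3)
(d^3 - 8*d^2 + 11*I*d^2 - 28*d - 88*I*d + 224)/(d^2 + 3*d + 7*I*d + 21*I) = (d^2 + 4*d*(-2 + I) - 32*I)/(d + 3)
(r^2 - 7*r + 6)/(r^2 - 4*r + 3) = (r - 6)/(r - 3)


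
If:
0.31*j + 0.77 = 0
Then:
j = -2.48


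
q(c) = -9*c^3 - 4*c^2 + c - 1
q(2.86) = -241.40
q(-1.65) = 26.89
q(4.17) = -718.99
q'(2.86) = -242.73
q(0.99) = -12.66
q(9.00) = -6877.00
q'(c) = -27*c^2 - 8*c + 1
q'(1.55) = -76.27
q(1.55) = -42.57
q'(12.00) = -3983.00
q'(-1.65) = -59.31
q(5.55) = -1657.24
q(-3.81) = 434.88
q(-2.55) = 119.67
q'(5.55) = -875.07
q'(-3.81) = -360.45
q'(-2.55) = -154.17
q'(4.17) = -501.86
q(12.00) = -16117.00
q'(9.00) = -2258.00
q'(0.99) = -33.38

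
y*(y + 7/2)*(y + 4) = y^3 + 15*y^2/2 + 14*y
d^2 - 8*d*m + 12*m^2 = (d - 6*m)*(d - 2*m)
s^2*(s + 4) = s^3 + 4*s^2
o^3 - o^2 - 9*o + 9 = (o - 3)*(o - 1)*(o + 3)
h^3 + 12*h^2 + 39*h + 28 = (h + 1)*(h + 4)*(h + 7)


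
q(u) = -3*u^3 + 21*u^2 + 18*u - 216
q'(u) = -9*u^2 + 42*u + 18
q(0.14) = -213.08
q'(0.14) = 23.70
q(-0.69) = -217.44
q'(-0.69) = -15.26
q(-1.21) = -201.72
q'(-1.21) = -46.00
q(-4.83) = 525.00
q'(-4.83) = -394.82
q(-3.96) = 228.33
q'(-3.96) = -289.45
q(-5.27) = 711.46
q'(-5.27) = -453.30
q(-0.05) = -216.85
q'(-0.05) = 15.88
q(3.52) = -23.28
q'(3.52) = 54.33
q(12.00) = -2160.00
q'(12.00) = -774.00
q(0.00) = -216.00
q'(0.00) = 18.00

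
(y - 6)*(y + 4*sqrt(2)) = y^2 - 6*y + 4*sqrt(2)*y - 24*sqrt(2)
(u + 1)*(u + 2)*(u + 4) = u^3 + 7*u^2 + 14*u + 8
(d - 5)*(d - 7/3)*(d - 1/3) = d^3 - 23*d^2/3 + 127*d/9 - 35/9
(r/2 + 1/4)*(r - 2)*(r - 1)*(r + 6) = r^4/2 + 7*r^3/4 - 29*r^2/4 + 2*r + 3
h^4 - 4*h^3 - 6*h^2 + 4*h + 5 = (h - 5)*(h - 1)*(h + 1)^2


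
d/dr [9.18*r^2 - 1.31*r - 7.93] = 18.36*r - 1.31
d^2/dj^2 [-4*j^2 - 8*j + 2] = -8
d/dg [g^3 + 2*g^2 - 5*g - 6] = 3*g^2 + 4*g - 5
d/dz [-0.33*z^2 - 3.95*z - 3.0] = -0.66*z - 3.95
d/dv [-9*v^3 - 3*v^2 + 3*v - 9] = -27*v^2 - 6*v + 3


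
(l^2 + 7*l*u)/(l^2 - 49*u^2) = l/(l - 7*u)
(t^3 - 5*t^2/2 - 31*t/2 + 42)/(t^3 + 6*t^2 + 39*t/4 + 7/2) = 2*(2*t^3 - 5*t^2 - 31*t + 84)/(4*t^3 + 24*t^2 + 39*t + 14)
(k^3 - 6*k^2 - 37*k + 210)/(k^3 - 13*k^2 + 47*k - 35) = (k + 6)/(k - 1)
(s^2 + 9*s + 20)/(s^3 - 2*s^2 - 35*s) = (s + 4)/(s*(s - 7))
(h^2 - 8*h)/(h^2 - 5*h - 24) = h/(h + 3)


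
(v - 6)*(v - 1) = v^2 - 7*v + 6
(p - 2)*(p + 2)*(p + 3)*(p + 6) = p^4 + 9*p^3 + 14*p^2 - 36*p - 72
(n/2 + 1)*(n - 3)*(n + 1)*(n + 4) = n^4/2 + 2*n^3 - 7*n^2/2 - 17*n - 12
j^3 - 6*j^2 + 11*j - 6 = (j - 3)*(j - 2)*(j - 1)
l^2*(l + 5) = l^3 + 5*l^2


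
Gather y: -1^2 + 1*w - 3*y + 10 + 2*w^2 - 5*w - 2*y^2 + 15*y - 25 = 2*w^2 - 4*w - 2*y^2 + 12*y - 16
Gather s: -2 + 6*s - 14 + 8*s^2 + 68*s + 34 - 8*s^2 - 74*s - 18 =0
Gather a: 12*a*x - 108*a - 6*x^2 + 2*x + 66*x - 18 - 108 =a*(12*x - 108) - 6*x^2 + 68*x - 126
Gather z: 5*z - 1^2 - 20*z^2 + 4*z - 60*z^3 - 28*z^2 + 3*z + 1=-60*z^3 - 48*z^2 + 12*z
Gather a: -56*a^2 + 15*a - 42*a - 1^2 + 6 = -56*a^2 - 27*a + 5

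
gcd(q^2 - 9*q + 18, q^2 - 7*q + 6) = q - 6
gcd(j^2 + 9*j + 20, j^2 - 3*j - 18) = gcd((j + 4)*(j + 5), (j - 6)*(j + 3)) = 1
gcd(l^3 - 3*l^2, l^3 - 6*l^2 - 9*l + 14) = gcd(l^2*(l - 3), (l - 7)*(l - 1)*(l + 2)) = 1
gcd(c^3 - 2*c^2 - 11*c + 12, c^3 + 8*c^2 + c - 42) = c + 3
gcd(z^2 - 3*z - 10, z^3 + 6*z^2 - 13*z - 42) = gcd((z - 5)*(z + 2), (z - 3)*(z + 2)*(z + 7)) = z + 2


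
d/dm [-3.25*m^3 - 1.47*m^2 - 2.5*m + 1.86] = -9.75*m^2 - 2.94*m - 2.5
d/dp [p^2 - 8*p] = 2*p - 8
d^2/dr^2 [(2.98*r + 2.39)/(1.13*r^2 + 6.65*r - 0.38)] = ((2.26*r + 6.65)*(2.98*r + 2.39)*(4.52*r + 13.3) - (20.2044*r + 45.0354)*(1.13*r^2 + 6.65*r - 0.38))/(1.13*r^2 + 6.65*r - 0.38)^3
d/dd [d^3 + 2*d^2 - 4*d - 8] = 3*d^2 + 4*d - 4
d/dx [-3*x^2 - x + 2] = -6*x - 1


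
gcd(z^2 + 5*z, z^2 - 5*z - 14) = 1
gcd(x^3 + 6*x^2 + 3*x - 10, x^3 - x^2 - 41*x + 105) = 1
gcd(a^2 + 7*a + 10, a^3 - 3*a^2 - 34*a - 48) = a + 2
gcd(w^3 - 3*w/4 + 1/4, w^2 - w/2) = w - 1/2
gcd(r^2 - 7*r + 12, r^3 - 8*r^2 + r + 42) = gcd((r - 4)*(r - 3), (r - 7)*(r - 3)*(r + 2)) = r - 3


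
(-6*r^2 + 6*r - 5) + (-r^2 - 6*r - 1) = -7*r^2 - 6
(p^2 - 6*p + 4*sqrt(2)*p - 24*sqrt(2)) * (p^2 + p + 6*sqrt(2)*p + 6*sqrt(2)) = p^4 - 5*p^3 + 10*sqrt(2)*p^3 - 50*sqrt(2)*p^2 + 42*p^2 - 240*p - 60*sqrt(2)*p - 288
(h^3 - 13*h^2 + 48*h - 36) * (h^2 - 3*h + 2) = h^5 - 16*h^4 + 89*h^3 - 206*h^2 + 204*h - 72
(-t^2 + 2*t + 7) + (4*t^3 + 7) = 4*t^3 - t^2 + 2*t + 14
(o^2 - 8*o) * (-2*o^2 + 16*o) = -2*o^4 + 32*o^3 - 128*o^2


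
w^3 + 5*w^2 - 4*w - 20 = (w - 2)*(w + 2)*(w + 5)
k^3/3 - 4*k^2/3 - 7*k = k*(k/3 + 1)*(k - 7)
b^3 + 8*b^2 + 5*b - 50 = (b - 2)*(b + 5)^2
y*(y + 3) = y^2 + 3*y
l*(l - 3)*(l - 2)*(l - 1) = l^4 - 6*l^3 + 11*l^2 - 6*l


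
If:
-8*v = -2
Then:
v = 1/4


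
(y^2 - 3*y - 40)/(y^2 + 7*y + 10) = (y - 8)/(y + 2)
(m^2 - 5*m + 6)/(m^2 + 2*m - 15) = (m - 2)/(m + 5)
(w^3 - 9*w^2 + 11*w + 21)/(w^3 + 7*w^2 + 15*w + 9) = (w^2 - 10*w + 21)/(w^2 + 6*w + 9)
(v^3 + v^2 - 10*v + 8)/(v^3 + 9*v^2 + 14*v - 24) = (v - 2)/(v + 6)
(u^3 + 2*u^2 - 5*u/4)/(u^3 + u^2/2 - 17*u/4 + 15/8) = 2*u/(2*u - 3)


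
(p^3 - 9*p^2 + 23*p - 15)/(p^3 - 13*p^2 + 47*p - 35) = (p - 3)/(p - 7)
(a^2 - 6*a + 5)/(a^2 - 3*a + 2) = (a - 5)/(a - 2)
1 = 1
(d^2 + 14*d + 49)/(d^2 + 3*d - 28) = (d + 7)/(d - 4)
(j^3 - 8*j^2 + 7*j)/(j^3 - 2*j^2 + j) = (j - 7)/(j - 1)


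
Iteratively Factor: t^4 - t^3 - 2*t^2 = (t - 2)*(t^3 + t^2) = (t - 2)*(t + 1)*(t^2) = t*(t - 2)*(t + 1)*(t)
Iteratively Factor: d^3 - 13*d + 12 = (d - 1)*(d^2 + d - 12) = (d - 1)*(d + 4)*(d - 3)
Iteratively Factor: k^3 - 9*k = (k + 3)*(k^2 - 3*k) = (k - 3)*(k + 3)*(k)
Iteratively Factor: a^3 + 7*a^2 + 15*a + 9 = (a + 3)*(a^2 + 4*a + 3) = (a + 1)*(a + 3)*(a + 3)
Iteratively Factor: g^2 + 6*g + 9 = (g + 3)*(g + 3)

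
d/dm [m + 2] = 1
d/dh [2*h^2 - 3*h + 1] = 4*h - 3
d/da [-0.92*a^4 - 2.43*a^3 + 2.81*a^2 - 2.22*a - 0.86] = -3.68*a^3 - 7.29*a^2 + 5.62*a - 2.22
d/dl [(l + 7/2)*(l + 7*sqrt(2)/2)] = 2*l + 7/2 + 7*sqrt(2)/2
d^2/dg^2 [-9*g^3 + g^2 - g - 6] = 2 - 54*g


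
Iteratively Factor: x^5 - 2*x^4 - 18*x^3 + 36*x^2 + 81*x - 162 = (x + 3)*(x^4 - 5*x^3 - 3*x^2 + 45*x - 54) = (x - 2)*(x + 3)*(x^3 - 3*x^2 - 9*x + 27) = (x - 3)*(x - 2)*(x + 3)*(x^2 - 9) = (x - 3)^2*(x - 2)*(x + 3)*(x + 3)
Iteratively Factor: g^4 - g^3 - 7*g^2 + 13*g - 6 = (g - 1)*(g^3 - 7*g + 6) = (g - 2)*(g - 1)*(g^2 + 2*g - 3) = (g - 2)*(g - 1)*(g + 3)*(g - 1)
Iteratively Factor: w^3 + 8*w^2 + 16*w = (w + 4)*(w^2 + 4*w) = w*(w + 4)*(w + 4)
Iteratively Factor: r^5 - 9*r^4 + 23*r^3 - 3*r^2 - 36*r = (r - 4)*(r^4 - 5*r^3 + 3*r^2 + 9*r) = (r - 4)*(r - 3)*(r^3 - 2*r^2 - 3*r) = r*(r - 4)*(r - 3)*(r^2 - 2*r - 3) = r*(r - 4)*(r - 3)*(r + 1)*(r - 3)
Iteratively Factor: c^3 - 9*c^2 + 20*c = (c - 5)*(c^2 - 4*c) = c*(c - 5)*(c - 4)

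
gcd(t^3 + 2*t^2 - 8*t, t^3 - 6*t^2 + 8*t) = t^2 - 2*t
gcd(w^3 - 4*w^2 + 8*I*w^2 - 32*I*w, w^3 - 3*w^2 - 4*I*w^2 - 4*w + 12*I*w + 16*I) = w - 4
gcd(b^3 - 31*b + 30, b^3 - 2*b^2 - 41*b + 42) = b^2 + 5*b - 6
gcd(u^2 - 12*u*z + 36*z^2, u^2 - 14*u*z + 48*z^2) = -u + 6*z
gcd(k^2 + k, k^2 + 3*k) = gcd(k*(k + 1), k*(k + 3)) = k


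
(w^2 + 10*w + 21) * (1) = w^2 + 10*w + 21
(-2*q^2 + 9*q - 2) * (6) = -12*q^2 + 54*q - 12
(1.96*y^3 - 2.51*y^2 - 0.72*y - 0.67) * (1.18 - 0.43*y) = -0.8428*y^4 + 3.3921*y^3 - 2.6522*y^2 - 0.5615*y - 0.7906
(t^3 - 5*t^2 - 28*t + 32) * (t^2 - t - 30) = t^5 - 6*t^4 - 53*t^3 + 210*t^2 + 808*t - 960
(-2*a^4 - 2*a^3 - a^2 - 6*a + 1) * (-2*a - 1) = 4*a^5 + 6*a^4 + 4*a^3 + 13*a^2 + 4*a - 1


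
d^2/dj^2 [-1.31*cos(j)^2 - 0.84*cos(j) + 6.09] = 0.84*cos(j) + 2.62*cos(2*j)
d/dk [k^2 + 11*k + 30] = 2*k + 11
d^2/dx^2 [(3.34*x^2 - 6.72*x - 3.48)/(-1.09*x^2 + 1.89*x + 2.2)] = (2.20659600000003*x^3 - 23.248392*x^2 + 53.672472*x - 46.662824)/(1.295029*x^6 - 6.736527*x^5 + 3.839307*x^4 + 20.442051*x^3 - 7.74906*x^2 - 27.4428*x - 10.648)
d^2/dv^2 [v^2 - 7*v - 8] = 2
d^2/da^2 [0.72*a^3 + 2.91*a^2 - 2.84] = 4.32*a + 5.82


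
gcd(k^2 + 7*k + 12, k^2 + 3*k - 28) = 1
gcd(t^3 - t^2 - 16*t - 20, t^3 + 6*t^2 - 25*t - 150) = t - 5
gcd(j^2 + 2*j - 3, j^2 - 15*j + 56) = 1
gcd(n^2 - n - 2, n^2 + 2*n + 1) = n + 1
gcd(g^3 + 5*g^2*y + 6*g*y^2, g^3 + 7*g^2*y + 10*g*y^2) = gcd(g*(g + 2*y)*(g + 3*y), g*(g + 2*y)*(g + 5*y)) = g^2 + 2*g*y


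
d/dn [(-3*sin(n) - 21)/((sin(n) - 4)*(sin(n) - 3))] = 3*(sin(n)^2 + 14*sin(n) - 61)*cos(n)/((sin(n) - 4)^2*(sin(n) - 3)^2)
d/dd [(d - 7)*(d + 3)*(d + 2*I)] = 3*d^2 + 4*d*(-2 + I) - 21 - 8*I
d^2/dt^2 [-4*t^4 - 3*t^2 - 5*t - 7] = -48*t^2 - 6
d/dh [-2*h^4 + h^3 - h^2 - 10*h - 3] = -8*h^3 + 3*h^2 - 2*h - 10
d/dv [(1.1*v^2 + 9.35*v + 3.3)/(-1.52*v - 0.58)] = (-1.672*v^2 - 1.276*v - 0.406999999999999)/(2.3104*v^2 + 1.7632*v + 0.3364)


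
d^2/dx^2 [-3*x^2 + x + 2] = -6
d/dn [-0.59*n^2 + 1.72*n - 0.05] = 1.72 - 1.18*n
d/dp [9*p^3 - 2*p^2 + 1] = p*(27*p - 4)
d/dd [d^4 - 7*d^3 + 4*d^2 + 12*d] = 4*d^3 - 21*d^2 + 8*d + 12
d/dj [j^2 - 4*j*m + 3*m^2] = 2*j - 4*m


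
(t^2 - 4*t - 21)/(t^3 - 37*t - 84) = 1/(t + 4)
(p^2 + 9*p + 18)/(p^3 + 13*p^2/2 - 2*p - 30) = 2*(p + 3)/(2*p^2 + p - 10)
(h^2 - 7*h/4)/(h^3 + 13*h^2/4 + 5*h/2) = (4*h - 7)/(4*h^2 + 13*h + 10)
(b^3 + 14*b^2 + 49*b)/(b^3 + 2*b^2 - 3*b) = (b^2 + 14*b + 49)/(b^2 + 2*b - 3)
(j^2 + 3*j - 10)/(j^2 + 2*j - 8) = (j + 5)/(j + 4)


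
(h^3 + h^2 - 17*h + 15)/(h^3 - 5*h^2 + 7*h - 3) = (h + 5)/(h - 1)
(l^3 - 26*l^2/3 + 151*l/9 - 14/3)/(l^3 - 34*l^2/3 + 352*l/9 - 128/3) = (9*l^2 - 24*l + 7)/(9*l^2 - 48*l + 64)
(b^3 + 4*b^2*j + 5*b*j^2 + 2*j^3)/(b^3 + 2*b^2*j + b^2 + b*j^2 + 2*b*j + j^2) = (b + 2*j)/(b + 1)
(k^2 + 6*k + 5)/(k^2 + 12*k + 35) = (k + 1)/(k + 7)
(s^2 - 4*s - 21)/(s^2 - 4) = (s^2 - 4*s - 21)/(s^2 - 4)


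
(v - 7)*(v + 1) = v^2 - 6*v - 7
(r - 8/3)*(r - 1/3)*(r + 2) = r^3 - r^2 - 46*r/9 + 16/9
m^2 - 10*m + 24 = (m - 6)*(m - 4)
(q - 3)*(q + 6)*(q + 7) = q^3 + 10*q^2 + 3*q - 126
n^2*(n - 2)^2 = n^4 - 4*n^3 + 4*n^2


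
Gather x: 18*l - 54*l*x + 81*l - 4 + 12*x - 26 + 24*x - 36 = 99*l + x*(36 - 54*l) - 66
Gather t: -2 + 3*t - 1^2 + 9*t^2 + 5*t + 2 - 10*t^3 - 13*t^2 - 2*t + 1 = -10*t^3 - 4*t^2 + 6*t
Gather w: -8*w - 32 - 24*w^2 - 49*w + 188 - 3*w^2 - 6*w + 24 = -27*w^2 - 63*w + 180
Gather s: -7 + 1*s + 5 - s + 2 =0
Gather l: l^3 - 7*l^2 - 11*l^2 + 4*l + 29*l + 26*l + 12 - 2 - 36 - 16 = l^3 - 18*l^2 + 59*l - 42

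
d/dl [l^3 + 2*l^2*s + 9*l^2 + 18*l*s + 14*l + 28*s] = 3*l^2 + 4*l*s + 18*l + 18*s + 14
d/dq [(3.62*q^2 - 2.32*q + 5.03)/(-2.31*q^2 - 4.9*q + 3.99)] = (-23.0972*q^2 + 52.1262*q + 15.3902)/(5.3361*q^4 + 22.638*q^3 + 5.5762*q^2 - 39.102*q + 15.9201)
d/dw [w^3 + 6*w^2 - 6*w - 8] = 3*w^2 + 12*w - 6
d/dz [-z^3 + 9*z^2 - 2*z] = -3*z^2 + 18*z - 2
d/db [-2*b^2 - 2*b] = -4*b - 2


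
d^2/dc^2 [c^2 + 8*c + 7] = 2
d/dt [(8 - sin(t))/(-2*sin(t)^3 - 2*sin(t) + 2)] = (-2*sin(t)^3 + 24*sin(t)^2 + 7)*cos(t)/(2*(sin(t)^3 + sin(t) - 1)^2)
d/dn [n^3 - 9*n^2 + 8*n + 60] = 3*n^2 - 18*n + 8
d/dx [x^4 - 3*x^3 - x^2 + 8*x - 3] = 4*x^3 - 9*x^2 - 2*x + 8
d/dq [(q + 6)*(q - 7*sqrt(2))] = 2*q - 7*sqrt(2) + 6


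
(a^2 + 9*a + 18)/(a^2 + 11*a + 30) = (a + 3)/(a + 5)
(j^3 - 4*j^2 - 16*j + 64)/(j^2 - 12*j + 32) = (j^2 - 16)/(j - 8)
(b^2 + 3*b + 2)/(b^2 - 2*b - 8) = (b + 1)/(b - 4)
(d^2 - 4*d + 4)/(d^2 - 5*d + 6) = (d - 2)/(d - 3)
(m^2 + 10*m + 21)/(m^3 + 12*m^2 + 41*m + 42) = 1/(m + 2)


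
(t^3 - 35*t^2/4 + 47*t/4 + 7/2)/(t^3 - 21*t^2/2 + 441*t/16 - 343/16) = 4*(4*t^2 - 7*t - 2)/(16*t^2 - 56*t + 49)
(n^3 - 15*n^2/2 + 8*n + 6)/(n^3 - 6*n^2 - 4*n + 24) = (n + 1/2)/(n + 2)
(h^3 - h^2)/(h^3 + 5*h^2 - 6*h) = h/(h + 6)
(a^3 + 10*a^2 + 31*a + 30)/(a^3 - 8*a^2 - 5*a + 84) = (a^2 + 7*a + 10)/(a^2 - 11*a + 28)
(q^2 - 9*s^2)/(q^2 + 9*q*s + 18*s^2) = (q - 3*s)/(q + 6*s)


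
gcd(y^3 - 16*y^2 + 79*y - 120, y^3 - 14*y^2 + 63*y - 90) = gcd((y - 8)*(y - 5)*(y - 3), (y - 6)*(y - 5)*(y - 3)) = y^2 - 8*y + 15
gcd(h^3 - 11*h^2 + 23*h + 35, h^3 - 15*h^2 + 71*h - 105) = h^2 - 12*h + 35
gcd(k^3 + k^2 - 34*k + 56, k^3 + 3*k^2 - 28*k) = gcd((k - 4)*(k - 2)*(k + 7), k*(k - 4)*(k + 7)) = k^2 + 3*k - 28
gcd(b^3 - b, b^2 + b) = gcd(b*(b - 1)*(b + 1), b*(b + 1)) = b^2 + b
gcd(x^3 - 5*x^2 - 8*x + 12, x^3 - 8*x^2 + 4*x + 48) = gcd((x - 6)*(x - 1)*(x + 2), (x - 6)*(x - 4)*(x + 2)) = x^2 - 4*x - 12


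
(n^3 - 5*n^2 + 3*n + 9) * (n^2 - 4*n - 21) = n^5 - 9*n^4 + 2*n^3 + 102*n^2 - 99*n - 189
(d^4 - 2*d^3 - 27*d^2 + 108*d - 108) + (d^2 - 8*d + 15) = d^4 - 2*d^3 - 26*d^2 + 100*d - 93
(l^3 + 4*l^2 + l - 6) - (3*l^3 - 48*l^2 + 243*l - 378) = -2*l^3 + 52*l^2 - 242*l + 372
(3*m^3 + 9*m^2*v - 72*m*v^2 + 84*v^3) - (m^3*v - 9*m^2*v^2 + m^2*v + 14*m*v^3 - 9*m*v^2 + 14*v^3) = -m^3*v + 3*m^3 + 9*m^2*v^2 + 8*m^2*v - 14*m*v^3 - 63*m*v^2 + 70*v^3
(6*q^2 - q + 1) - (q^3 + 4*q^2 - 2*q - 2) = -q^3 + 2*q^2 + q + 3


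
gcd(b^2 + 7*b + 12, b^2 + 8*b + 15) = b + 3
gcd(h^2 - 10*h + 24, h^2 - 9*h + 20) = h - 4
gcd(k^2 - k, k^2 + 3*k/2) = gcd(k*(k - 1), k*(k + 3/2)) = k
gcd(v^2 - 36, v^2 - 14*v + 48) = v - 6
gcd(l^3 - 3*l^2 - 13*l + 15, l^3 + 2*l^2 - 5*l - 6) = l + 3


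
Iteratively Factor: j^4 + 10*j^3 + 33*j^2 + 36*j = (j + 4)*(j^3 + 6*j^2 + 9*j) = j*(j + 4)*(j^2 + 6*j + 9) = j*(j + 3)*(j + 4)*(j + 3)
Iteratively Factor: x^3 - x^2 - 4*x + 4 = (x - 1)*(x^2 - 4) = (x - 1)*(x + 2)*(x - 2)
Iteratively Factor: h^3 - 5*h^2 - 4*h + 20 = (h - 2)*(h^2 - 3*h - 10) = (h - 2)*(h + 2)*(h - 5)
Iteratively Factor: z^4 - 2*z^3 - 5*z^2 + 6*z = (z - 3)*(z^3 + z^2 - 2*z) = (z - 3)*(z - 1)*(z^2 + 2*z) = (z - 3)*(z - 1)*(z + 2)*(z)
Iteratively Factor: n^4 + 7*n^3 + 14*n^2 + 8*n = (n + 1)*(n^3 + 6*n^2 + 8*n) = (n + 1)*(n + 4)*(n^2 + 2*n) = n*(n + 1)*(n + 4)*(n + 2)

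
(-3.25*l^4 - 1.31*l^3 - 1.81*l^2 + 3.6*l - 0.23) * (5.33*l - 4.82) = -17.3225*l^5 + 8.6827*l^4 - 3.3331*l^3 + 27.9122*l^2 - 18.5779*l + 1.1086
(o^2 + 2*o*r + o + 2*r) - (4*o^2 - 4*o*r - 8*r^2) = -3*o^2 + 6*o*r + o + 8*r^2 + 2*r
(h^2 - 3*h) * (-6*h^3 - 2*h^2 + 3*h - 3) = -6*h^5 + 16*h^4 + 9*h^3 - 12*h^2 + 9*h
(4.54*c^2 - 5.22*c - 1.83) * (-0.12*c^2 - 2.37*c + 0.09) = -0.5448*c^4 - 10.1334*c^3 + 12.9996*c^2 + 3.8673*c - 0.1647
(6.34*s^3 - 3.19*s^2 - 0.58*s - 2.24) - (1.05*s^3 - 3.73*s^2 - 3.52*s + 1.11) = 5.29*s^3 + 0.54*s^2 + 2.94*s - 3.35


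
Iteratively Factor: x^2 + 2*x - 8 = (x + 4)*(x - 2)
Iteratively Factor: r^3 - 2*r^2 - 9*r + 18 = (r + 3)*(r^2 - 5*r + 6) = (r - 3)*(r + 3)*(r - 2)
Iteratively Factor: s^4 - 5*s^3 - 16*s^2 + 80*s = (s)*(s^3 - 5*s^2 - 16*s + 80) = s*(s + 4)*(s^2 - 9*s + 20) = s*(s - 4)*(s + 4)*(s - 5)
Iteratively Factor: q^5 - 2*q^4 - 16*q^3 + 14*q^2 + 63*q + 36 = (q + 1)*(q^4 - 3*q^3 - 13*q^2 + 27*q + 36) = (q - 4)*(q + 1)*(q^3 + q^2 - 9*q - 9) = (q - 4)*(q + 1)*(q + 3)*(q^2 - 2*q - 3) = (q - 4)*(q + 1)^2*(q + 3)*(q - 3)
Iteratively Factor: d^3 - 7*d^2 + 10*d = (d)*(d^2 - 7*d + 10) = d*(d - 2)*(d - 5)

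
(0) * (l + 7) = 0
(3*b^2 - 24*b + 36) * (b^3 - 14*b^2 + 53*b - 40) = 3*b^5 - 66*b^4 + 531*b^3 - 1896*b^2 + 2868*b - 1440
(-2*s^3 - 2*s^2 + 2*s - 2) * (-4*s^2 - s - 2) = 8*s^5 + 10*s^4 - 2*s^3 + 10*s^2 - 2*s + 4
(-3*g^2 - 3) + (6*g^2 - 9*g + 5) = 3*g^2 - 9*g + 2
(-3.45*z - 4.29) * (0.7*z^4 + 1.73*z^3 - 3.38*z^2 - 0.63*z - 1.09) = -2.415*z^5 - 8.9715*z^4 + 4.2393*z^3 + 16.6737*z^2 + 6.4632*z + 4.6761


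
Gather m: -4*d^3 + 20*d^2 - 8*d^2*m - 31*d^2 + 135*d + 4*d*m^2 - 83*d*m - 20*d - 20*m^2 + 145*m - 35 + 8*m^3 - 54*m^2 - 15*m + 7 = -4*d^3 - 11*d^2 + 115*d + 8*m^3 + m^2*(4*d - 74) + m*(-8*d^2 - 83*d + 130) - 28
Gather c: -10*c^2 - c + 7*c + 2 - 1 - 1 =-10*c^2 + 6*c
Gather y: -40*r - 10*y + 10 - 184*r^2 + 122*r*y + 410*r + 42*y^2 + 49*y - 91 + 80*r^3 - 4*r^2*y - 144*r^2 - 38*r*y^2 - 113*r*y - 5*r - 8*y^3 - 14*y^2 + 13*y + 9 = 80*r^3 - 328*r^2 + 365*r - 8*y^3 + y^2*(28 - 38*r) + y*(-4*r^2 + 9*r + 52) - 72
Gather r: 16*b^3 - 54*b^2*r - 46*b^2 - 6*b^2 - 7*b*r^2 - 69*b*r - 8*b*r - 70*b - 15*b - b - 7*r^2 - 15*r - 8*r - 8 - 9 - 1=16*b^3 - 52*b^2 - 86*b + r^2*(-7*b - 7) + r*(-54*b^2 - 77*b - 23) - 18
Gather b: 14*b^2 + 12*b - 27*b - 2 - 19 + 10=14*b^2 - 15*b - 11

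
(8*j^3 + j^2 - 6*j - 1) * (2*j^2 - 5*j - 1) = 16*j^5 - 38*j^4 - 25*j^3 + 27*j^2 + 11*j + 1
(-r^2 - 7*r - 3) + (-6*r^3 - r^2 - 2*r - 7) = -6*r^3 - 2*r^2 - 9*r - 10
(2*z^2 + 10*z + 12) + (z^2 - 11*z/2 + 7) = 3*z^2 + 9*z/2 + 19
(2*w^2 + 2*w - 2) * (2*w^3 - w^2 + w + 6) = 4*w^5 + 2*w^4 - 4*w^3 + 16*w^2 + 10*w - 12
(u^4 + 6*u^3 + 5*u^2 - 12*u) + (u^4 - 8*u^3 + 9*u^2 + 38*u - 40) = 2*u^4 - 2*u^3 + 14*u^2 + 26*u - 40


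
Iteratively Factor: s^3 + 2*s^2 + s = (s)*(s^2 + 2*s + 1) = s*(s + 1)*(s + 1)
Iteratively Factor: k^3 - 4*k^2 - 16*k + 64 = (k - 4)*(k^2 - 16) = (k - 4)^2*(k + 4)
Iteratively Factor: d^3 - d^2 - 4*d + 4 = (d + 2)*(d^2 - 3*d + 2) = (d - 2)*(d + 2)*(d - 1)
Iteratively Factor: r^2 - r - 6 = (r + 2)*(r - 3)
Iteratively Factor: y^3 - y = (y)*(y^2 - 1) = y*(y + 1)*(y - 1)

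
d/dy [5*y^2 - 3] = 10*y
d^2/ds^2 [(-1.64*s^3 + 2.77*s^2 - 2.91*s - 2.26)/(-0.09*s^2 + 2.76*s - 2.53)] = (22.909878*s^3 - 64.816542*s^2 + 55.64091*s + 38.581258)/(0.000729*s^6 - 0.067068*s^5 + 2.118231*s^4 - 24.795288*s^3 + 59.545827*s^2 - 52.999452*s + 16.194277)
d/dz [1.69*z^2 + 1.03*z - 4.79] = 3.38*z + 1.03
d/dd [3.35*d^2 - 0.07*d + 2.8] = 6.7*d - 0.07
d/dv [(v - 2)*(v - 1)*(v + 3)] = 3*v^2 - 7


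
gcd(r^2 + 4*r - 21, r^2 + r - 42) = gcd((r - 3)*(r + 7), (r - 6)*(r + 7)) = r + 7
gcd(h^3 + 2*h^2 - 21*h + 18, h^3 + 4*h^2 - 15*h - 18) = h^2 + 3*h - 18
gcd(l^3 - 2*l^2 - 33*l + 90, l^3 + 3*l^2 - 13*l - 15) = l - 3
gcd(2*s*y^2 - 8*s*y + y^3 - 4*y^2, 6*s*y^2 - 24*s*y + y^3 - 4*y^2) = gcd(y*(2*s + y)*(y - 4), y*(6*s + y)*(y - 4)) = y^2 - 4*y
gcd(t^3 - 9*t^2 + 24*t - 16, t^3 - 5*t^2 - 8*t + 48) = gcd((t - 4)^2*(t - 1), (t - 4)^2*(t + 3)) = t^2 - 8*t + 16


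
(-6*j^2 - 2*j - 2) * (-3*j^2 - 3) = 18*j^4 + 6*j^3 + 24*j^2 + 6*j + 6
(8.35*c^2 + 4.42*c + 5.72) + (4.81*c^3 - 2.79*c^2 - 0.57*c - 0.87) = 4.81*c^3 + 5.56*c^2 + 3.85*c + 4.85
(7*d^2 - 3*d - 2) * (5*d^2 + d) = 35*d^4 - 8*d^3 - 13*d^2 - 2*d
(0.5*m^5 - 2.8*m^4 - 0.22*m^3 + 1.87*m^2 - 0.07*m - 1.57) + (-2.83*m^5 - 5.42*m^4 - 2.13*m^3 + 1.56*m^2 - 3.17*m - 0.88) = -2.33*m^5 - 8.22*m^4 - 2.35*m^3 + 3.43*m^2 - 3.24*m - 2.45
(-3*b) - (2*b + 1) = -5*b - 1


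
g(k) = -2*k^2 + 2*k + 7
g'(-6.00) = 26.00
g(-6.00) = -77.00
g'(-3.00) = 14.00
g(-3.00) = -17.00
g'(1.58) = -4.32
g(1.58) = 5.17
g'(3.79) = -13.16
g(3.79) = -14.15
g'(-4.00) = 18.00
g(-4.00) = -33.00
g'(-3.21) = 14.84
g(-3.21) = -20.03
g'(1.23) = -2.92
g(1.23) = 6.43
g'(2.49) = -7.96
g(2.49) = -0.42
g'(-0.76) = 5.04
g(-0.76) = 4.32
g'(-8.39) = 35.56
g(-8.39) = -150.56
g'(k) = 2 - 4*k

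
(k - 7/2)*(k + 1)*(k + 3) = k^3 + k^2/2 - 11*k - 21/2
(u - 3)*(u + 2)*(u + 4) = u^3 + 3*u^2 - 10*u - 24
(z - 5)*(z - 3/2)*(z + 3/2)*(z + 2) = z^4 - 3*z^3 - 49*z^2/4 + 27*z/4 + 45/2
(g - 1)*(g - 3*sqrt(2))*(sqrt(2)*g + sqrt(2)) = sqrt(2)*g^3 - 6*g^2 - sqrt(2)*g + 6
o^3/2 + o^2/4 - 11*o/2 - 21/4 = (o/2 + 1/2)*(o - 7/2)*(o + 3)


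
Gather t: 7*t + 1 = 7*t + 1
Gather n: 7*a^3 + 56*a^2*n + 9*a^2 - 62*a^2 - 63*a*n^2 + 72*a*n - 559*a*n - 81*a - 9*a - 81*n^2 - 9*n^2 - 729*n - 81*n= 7*a^3 - 53*a^2 - 90*a + n^2*(-63*a - 90) + n*(56*a^2 - 487*a - 810)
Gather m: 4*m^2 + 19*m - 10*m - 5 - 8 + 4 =4*m^2 + 9*m - 9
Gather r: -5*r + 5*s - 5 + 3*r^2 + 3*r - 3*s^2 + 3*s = 3*r^2 - 2*r - 3*s^2 + 8*s - 5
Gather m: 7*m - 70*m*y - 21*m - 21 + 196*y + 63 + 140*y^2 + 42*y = m*(-70*y - 14) + 140*y^2 + 238*y + 42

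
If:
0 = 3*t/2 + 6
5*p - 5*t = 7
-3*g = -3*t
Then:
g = -4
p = -13/5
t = -4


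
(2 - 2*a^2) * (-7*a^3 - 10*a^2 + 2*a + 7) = 14*a^5 + 20*a^4 - 18*a^3 - 34*a^2 + 4*a + 14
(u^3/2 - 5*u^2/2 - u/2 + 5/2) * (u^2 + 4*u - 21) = u^5/2 - u^4/2 - 21*u^3 + 53*u^2 + 41*u/2 - 105/2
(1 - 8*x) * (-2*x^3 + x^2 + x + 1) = 16*x^4 - 10*x^3 - 7*x^2 - 7*x + 1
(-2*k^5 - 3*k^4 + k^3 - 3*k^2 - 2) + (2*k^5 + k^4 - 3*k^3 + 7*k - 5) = -2*k^4 - 2*k^3 - 3*k^2 + 7*k - 7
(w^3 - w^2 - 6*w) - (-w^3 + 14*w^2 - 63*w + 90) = 2*w^3 - 15*w^2 + 57*w - 90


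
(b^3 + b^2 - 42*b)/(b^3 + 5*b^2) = (b^2 + b - 42)/(b*(b + 5))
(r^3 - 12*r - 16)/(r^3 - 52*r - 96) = (-r^3 + 12*r + 16)/(-r^3 + 52*r + 96)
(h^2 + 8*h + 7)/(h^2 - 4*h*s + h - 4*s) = (-h - 7)/(-h + 4*s)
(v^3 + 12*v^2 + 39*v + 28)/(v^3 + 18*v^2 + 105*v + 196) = (v + 1)/(v + 7)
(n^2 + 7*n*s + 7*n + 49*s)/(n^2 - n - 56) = (n + 7*s)/(n - 8)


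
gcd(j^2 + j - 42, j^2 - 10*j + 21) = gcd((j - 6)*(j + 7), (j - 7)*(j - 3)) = 1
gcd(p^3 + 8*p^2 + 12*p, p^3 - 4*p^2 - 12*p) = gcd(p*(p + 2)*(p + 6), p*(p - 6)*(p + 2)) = p^2 + 2*p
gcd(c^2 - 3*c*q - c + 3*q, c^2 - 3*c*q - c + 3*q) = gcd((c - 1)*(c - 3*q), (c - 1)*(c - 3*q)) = -c^2 + 3*c*q + c - 3*q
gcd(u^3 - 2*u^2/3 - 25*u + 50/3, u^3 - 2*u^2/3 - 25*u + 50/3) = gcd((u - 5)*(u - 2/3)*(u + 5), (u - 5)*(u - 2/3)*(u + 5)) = u^3 - 2*u^2/3 - 25*u + 50/3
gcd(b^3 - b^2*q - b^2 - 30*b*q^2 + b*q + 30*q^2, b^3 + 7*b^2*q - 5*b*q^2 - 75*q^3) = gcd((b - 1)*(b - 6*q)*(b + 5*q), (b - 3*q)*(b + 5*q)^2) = b + 5*q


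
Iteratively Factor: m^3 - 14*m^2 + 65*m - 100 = (m - 4)*(m^2 - 10*m + 25) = (m - 5)*(m - 4)*(m - 5)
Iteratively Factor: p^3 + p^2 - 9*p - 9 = (p - 3)*(p^2 + 4*p + 3) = (p - 3)*(p + 1)*(p + 3)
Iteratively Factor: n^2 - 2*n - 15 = (n - 5)*(n + 3)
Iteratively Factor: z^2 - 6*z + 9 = (z - 3)*(z - 3)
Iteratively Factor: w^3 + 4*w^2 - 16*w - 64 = (w + 4)*(w^2 - 16) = (w + 4)^2*(w - 4)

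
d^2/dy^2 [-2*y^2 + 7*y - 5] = -4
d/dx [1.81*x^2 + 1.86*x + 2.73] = 3.62*x + 1.86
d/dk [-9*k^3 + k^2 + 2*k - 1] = -27*k^2 + 2*k + 2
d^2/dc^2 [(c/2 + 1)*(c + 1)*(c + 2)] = 3*c + 5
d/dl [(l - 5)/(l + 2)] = 7/(l + 2)^2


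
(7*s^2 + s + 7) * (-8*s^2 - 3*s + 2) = -56*s^4 - 29*s^3 - 45*s^2 - 19*s + 14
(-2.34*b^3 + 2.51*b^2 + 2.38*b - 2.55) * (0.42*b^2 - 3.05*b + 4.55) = -0.9828*b^5 + 8.1912*b^4 - 17.3029*b^3 + 3.0905*b^2 + 18.6065*b - 11.6025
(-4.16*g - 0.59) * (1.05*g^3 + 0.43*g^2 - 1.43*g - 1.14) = -4.368*g^4 - 2.4083*g^3 + 5.6951*g^2 + 5.5861*g + 0.6726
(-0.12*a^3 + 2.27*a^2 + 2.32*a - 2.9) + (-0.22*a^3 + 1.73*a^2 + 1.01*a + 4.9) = -0.34*a^3 + 4.0*a^2 + 3.33*a + 2.0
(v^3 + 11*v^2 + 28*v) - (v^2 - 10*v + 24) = v^3 + 10*v^2 + 38*v - 24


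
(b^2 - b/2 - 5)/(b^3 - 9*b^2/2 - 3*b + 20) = 1/(b - 4)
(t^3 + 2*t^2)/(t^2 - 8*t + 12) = t^2*(t + 2)/(t^2 - 8*t + 12)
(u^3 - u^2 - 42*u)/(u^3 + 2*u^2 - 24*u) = (u - 7)/(u - 4)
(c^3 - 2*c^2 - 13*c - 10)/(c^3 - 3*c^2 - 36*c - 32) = (c^2 - 3*c - 10)/(c^2 - 4*c - 32)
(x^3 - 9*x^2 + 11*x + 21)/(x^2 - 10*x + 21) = x + 1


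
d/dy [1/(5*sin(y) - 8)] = -5*cos(y)/(5*sin(y) - 8)^2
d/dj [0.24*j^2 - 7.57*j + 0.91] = 0.48*j - 7.57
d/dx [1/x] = -1/x^2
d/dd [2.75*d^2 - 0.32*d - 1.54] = 5.5*d - 0.32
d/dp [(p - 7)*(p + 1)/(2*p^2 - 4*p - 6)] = 2/(p^2 - 6*p + 9)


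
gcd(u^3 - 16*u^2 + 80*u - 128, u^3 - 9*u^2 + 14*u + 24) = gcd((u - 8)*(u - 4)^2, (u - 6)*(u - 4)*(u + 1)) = u - 4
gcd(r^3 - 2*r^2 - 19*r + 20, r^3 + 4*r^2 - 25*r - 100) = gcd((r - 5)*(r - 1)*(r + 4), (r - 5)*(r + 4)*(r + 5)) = r^2 - r - 20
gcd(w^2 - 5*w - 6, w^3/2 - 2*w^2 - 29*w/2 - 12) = w + 1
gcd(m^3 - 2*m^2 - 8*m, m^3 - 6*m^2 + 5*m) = m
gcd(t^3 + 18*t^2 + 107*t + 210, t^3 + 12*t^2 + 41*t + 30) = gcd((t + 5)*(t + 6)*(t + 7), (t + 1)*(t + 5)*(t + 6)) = t^2 + 11*t + 30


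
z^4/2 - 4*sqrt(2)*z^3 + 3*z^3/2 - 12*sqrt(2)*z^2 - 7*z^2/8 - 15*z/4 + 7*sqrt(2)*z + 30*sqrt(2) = (z/2 + 1)*(z - 3/2)*(z + 5/2)*(z - 8*sqrt(2))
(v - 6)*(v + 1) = v^2 - 5*v - 6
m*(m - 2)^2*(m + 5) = m^4 + m^3 - 16*m^2 + 20*m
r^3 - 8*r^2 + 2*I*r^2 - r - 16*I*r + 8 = (r - 8)*(r + I)^2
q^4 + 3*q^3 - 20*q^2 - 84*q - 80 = (q - 5)*(q + 2)^2*(q + 4)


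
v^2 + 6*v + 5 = (v + 1)*(v + 5)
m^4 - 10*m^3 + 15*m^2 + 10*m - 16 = (m - 8)*(m - 2)*(m - 1)*(m + 1)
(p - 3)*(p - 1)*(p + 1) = p^3 - 3*p^2 - p + 3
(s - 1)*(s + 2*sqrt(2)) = s^2 - s + 2*sqrt(2)*s - 2*sqrt(2)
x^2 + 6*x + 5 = (x + 1)*(x + 5)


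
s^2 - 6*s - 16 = (s - 8)*(s + 2)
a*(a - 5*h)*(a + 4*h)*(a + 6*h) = a^4 + 5*a^3*h - 26*a^2*h^2 - 120*a*h^3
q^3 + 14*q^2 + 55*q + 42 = (q + 1)*(q + 6)*(q + 7)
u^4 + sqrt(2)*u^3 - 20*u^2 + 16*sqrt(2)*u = u*(u - 2*sqrt(2))*(u - sqrt(2))*(u + 4*sqrt(2))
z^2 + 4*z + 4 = (z + 2)^2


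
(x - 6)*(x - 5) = x^2 - 11*x + 30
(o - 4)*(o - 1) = o^2 - 5*o + 4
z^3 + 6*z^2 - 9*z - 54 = (z - 3)*(z + 3)*(z + 6)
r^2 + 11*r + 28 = (r + 4)*(r + 7)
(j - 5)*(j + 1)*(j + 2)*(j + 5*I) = j^4 - 2*j^3 + 5*I*j^3 - 13*j^2 - 10*I*j^2 - 10*j - 65*I*j - 50*I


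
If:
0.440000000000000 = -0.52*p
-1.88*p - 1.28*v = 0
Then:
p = -0.85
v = 1.24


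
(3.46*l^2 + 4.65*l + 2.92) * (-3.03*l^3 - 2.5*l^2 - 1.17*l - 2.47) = -10.4838*l^5 - 22.7395*l^4 - 24.5208*l^3 - 21.2867*l^2 - 14.9019*l - 7.2124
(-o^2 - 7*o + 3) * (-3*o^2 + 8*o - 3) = 3*o^4 + 13*o^3 - 62*o^2 + 45*o - 9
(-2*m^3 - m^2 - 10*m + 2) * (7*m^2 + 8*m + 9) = -14*m^5 - 23*m^4 - 96*m^3 - 75*m^2 - 74*m + 18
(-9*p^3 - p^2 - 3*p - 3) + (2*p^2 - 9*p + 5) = -9*p^3 + p^2 - 12*p + 2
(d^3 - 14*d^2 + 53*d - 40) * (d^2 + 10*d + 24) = d^5 - 4*d^4 - 63*d^3 + 154*d^2 + 872*d - 960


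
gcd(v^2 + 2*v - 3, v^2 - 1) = v - 1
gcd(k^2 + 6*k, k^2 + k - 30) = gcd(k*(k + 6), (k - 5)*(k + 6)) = k + 6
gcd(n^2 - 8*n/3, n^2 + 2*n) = n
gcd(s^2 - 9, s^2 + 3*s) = s + 3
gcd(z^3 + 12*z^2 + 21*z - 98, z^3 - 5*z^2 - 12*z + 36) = z - 2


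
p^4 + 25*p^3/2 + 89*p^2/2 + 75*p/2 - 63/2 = (p - 1/2)*(p + 3)^2*(p + 7)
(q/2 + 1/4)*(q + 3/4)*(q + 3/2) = q^3/2 + 11*q^2/8 + 9*q/8 + 9/32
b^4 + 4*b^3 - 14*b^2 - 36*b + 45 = (b - 3)*(b - 1)*(b + 3)*(b + 5)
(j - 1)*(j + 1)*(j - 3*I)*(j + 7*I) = j^4 + 4*I*j^3 + 20*j^2 - 4*I*j - 21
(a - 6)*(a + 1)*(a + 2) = a^3 - 3*a^2 - 16*a - 12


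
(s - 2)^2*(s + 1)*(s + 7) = s^4 + 4*s^3 - 21*s^2 + 4*s + 28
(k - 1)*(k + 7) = k^2 + 6*k - 7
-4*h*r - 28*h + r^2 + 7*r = (-4*h + r)*(r + 7)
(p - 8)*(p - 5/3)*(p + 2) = p^3 - 23*p^2/3 - 6*p + 80/3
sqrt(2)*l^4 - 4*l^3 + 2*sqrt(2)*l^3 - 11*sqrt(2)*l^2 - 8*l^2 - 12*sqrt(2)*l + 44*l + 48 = (l - 3)*(l + 4)*(l - 2*sqrt(2))*(sqrt(2)*l + sqrt(2))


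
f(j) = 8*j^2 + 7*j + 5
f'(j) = 16*j + 7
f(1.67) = 39.00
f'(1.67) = 33.72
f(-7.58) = 411.59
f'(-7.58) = -114.28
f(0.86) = 16.94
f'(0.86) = 20.76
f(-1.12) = 7.20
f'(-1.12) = -10.92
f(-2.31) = 31.52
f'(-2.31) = -29.96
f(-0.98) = 5.82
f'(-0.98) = -8.68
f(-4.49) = 134.85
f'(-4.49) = -64.84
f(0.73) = 14.37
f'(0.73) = 18.68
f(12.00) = 1241.00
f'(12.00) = 199.00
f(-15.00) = 1700.00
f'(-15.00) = -233.00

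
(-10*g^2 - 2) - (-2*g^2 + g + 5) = -8*g^2 - g - 7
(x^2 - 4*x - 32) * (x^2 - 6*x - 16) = x^4 - 10*x^3 - 24*x^2 + 256*x + 512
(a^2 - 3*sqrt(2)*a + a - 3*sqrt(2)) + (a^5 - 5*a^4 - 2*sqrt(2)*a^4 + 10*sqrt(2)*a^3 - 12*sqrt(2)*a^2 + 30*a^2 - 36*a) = a^5 - 5*a^4 - 2*sqrt(2)*a^4 + 10*sqrt(2)*a^3 - 12*sqrt(2)*a^2 + 31*a^2 - 35*a - 3*sqrt(2)*a - 3*sqrt(2)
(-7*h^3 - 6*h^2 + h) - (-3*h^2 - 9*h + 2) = -7*h^3 - 3*h^2 + 10*h - 2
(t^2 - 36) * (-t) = -t^3 + 36*t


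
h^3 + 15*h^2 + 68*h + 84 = (h + 2)*(h + 6)*(h + 7)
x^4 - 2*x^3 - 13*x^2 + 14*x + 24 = (x - 4)*(x - 2)*(x + 1)*(x + 3)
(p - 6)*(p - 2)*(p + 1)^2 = p^4 - 6*p^3 - 3*p^2 + 16*p + 12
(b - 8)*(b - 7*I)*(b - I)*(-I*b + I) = -I*b^4 - 8*b^3 + 9*I*b^3 + 72*b^2 - I*b^2 - 64*b - 63*I*b + 56*I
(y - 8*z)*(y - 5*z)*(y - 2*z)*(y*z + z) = y^4*z - 15*y^3*z^2 + y^3*z + 66*y^2*z^3 - 15*y^2*z^2 - 80*y*z^4 + 66*y*z^3 - 80*z^4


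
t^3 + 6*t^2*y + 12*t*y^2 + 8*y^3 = (t + 2*y)^3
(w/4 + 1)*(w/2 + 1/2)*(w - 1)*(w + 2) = w^4/8 + 3*w^3/4 + 7*w^2/8 - 3*w/4 - 1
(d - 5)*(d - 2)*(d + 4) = d^3 - 3*d^2 - 18*d + 40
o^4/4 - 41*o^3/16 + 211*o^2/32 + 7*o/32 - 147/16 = (o/4 + 1/4)*(o - 6)*(o - 7/2)*(o - 7/4)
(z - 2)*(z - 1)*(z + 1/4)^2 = z^4 - 5*z^3/2 + 9*z^2/16 + 13*z/16 + 1/8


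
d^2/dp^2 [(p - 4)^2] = 2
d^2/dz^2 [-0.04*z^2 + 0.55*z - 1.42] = -0.0800000000000000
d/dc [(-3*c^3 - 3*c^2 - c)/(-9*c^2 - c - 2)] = (27*c^4 + 6*c^3 + 12*c^2 + 12*c + 2)/(81*c^4 + 18*c^3 + 37*c^2 + 4*c + 4)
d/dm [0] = 0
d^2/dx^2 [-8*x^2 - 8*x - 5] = -16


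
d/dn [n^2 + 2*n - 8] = 2*n + 2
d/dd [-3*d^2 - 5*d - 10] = -6*d - 5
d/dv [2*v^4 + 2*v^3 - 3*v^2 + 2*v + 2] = 8*v^3 + 6*v^2 - 6*v + 2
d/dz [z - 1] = 1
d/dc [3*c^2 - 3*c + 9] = 6*c - 3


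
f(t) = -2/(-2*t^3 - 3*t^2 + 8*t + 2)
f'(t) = -2*(6*t^2 + 6*t - 8)/(-2*t^3 - 3*t^2 + 8*t + 2)^2 = 4*(-3*t^2 - 3*t + 4)/(2*t^3 + 3*t^2 - 8*t - 2)^2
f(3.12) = 0.03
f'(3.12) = -0.03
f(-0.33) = 2.24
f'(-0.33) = 23.30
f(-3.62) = -0.07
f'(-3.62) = -0.12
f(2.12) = 0.15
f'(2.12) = -0.34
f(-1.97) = 0.20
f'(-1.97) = -0.07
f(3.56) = 0.02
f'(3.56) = -0.02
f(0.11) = -0.70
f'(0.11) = 1.80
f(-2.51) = 0.37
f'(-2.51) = -1.03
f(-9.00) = 0.00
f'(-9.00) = 0.00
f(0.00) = -1.00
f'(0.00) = 4.00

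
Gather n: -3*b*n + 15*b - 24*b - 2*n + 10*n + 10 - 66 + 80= -9*b + n*(8 - 3*b) + 24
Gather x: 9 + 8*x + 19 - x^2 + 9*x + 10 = -x^2 + 17*x + 38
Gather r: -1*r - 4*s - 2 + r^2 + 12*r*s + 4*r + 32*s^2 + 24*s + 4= r^2 + r*(12*s + 3) + 32*s^2 + 20*s + 2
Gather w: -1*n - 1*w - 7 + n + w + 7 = 0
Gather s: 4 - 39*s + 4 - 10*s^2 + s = -10*s^2 - 38*s + 8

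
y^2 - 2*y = y*(y - 2)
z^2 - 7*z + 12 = (z - 4)*(z - 3)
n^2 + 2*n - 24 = (n - 4)*(n + 6)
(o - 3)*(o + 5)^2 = o^3 + 7*o^2 - 5*o - 75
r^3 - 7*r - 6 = (r - 3)*(r + 1)*(r + 2)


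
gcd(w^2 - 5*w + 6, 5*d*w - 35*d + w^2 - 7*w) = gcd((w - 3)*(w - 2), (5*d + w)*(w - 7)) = 1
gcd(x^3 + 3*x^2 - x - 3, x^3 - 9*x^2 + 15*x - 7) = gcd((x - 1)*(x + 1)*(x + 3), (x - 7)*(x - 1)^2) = x - 1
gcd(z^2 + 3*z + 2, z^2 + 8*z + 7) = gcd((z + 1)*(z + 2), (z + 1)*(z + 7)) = z + 1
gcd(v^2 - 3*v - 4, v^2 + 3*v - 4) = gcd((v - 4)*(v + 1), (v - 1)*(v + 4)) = 1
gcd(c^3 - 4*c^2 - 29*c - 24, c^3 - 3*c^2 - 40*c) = c - 8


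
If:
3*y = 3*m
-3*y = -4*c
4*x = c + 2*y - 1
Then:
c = 3*y/4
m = y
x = 11*y/16 - 1/4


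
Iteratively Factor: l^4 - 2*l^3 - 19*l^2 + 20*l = (l - 5)*(l^3 + 3*l^2 - 4*l) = l*(l - 5)*(l^2 + 3*l - 4) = l*(l - 5)*(l - 1)*(l + 4)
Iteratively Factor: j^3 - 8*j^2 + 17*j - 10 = (j - 5)*(j^2 - 3*j + 2) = (j - 5)*(j - 1)*(j - 2)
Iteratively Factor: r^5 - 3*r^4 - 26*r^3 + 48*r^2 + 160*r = (r)*(r^4 - 3*r^3 - 26*r^2 + 48*r + 160) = r*(r + 4)*(r^3 - 7*r^2 + 2*r + 40) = r*(r - 4)*(r + 4)*(r^2 - 3*r - 10) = r*(r - 5)*(r - 4)*(r + 4)*(r + 2)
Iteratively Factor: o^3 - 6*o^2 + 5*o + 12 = (o - 3)*(o^2 - 3*o - 4) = (o - 3)*(o + 1)*(o - 4)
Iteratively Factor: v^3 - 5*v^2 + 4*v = (v - 4)*(v^2 - v) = (v - 4)*(v - 1)*(v)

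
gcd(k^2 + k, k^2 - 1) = k + 1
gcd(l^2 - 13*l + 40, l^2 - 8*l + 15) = l - 5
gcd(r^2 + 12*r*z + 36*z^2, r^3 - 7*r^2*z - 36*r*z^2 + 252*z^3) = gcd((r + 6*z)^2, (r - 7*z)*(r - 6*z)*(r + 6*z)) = r + 6*z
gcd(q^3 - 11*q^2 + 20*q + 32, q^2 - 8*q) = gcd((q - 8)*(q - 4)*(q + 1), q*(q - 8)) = q - 8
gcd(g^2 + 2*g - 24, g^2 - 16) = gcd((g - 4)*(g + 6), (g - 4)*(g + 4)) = g - 4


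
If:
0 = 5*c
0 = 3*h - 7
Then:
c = 0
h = 7/3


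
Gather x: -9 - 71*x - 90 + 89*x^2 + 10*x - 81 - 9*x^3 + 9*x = -9*x^3 + 89*x^2 - 52*x - 180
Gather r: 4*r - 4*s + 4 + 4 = 4*r - 4*s + 8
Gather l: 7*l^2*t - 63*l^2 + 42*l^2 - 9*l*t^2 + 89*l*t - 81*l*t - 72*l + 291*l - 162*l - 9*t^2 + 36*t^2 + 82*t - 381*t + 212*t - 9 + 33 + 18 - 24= l^2*(7*t - 21) + l*(-9*t^2 + 8*t + 57) + 27*t^2 - 87*t + 18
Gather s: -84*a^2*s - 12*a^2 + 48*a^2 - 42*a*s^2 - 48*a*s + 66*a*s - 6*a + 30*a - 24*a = 36*a^2 - 42*a*s^2 + s*(-84*a^2 + 18*a)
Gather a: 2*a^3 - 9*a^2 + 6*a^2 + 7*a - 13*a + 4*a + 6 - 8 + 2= 2*a^3 - 3*a^2 - 2*a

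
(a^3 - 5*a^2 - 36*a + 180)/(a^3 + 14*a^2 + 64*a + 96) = (a^2 - 11*a + 30)/(a^2 + 8*a + 16)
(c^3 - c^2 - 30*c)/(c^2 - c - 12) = c*(-c^2 + c + 30)/(-c^2 + c + 12)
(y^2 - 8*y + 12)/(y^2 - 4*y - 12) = (y - 2)/(y + 2)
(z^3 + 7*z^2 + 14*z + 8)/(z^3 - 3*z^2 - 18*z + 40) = (z^2 + 3*z + 2)/(z^2 - 7*z + 10)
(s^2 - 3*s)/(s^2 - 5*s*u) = (s - 3)/(s - 5*u)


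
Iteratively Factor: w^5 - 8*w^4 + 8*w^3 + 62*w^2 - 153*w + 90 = (w + 3)*(w^4 - 11*w^3 + 41*w^2 - 61*w + 30) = (w - 3)*(w + 3)*(w^3 - 8*w^2 + 17*w - 10) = (w - 3)*(w - 1)*(w + 3)*(w^2 - 7*w + 10) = (w - 3)*(w - 2)*(w - 1)*(w + 3)*(w - 5)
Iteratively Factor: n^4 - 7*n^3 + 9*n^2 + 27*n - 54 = (n - 3)*(n^3 - 4*n^2 - 3*n + 18) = (n - 3)^2*(n^2 - n - 6) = (n - 3)^2*(n + 2)*(n - 3)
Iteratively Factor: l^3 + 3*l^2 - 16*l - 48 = (l + 4)*(l^2 - l - 12) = (l + 3)*(l + 4)*(l - 4)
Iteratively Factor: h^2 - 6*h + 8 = (h - 4)*(h - 2)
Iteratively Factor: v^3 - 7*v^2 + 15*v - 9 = (v - 1)*(v^2 - 6*v + 9) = (v - 3)*(v - 1)*(v - 3)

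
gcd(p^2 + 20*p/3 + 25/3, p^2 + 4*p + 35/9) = p + 5/3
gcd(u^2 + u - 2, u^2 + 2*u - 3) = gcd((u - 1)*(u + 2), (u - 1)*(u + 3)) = u - 1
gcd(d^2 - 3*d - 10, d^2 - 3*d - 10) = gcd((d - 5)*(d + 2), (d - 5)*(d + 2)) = d^2 - 3*d - 10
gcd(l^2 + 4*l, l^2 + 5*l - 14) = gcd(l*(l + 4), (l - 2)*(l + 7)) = 1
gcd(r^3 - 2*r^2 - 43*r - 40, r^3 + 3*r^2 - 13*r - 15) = r^2 + 6*r + 5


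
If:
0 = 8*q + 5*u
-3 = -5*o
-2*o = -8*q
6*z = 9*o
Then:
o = 3/5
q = 3/20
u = -6/25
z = 9/10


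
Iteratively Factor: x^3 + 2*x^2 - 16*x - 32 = (x - 4)*(x^2 + 6*x + 8) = (x - 4)*(x + 4)*(x + 2)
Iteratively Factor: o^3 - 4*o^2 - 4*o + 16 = (o - 2)*(o^2 - 2*o - 8) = (o - 4)*(o - 2)*(o + 2)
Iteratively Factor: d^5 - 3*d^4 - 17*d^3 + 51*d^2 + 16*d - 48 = (d + 4)*(d^4 - 7*d^3 + 11*d^2 + 7*d - 12) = (d - 3)*(d + 4)*(d^3 - 4*d^2 - d + 4) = (d - 3)*(d + 1)*(d + 4)*(d^2 - 5*d + 4) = (d - 4)*(d - 3)*(d + 1)*(d + 4)*(d - 1)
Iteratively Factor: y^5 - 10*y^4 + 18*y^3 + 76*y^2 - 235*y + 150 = (y - 2)*(y^4 - 8*y^3 + 2*y^2 + 80*y - 75) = (y - 5)*(y - 2)*(y^3 - 3*y^2 - 13*y + 15) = (y - 5)*(y - 2)*(y - 1)*(y^2 - 2*y - 15) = (y - 5)*(y - 2)*(y - 1)*(y + 3)*(y - 5)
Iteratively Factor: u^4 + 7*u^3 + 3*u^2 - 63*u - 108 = (u + 3)*(u^3 + 4*u^2 - 9*u - 36) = (u + 3)*(u + 4)*(u^2 - 9) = (u - 3)*(u + 3)*(u + 4)*(u + 3)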